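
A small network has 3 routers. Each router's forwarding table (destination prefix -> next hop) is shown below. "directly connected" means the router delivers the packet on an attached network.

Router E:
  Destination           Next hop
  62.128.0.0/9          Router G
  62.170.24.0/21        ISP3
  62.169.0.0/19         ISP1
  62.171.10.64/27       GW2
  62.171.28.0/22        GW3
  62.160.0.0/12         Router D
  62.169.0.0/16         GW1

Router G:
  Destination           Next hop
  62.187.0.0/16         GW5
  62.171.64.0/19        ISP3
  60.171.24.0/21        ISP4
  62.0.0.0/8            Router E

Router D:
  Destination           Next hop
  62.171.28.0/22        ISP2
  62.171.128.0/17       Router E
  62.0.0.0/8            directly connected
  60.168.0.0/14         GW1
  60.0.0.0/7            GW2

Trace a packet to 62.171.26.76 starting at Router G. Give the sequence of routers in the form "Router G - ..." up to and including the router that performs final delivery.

Router G - Router E - Router D

At Router G: longest match for 62.171.26.76 is 62.0.0.0/8 -> Router E
At Router E: longest match for 62.171.26.76 is 62.160.0.0/12 -> Router D
At Router D: longest match for 62.171.26.76 is 62.0.0.0/8 -> directly connected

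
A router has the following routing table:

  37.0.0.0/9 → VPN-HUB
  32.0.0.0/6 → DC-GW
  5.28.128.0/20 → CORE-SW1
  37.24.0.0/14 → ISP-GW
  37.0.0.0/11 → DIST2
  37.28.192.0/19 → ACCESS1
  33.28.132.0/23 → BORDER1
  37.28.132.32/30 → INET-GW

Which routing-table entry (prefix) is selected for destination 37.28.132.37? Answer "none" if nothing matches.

37.0.0.0/11

Entries matching 37.28.132.37:
  37.0.0.0/9 (37.0.0.0 - 37.127.255.255)
  37.0.0.0/11 (37.0.0.0 - 37.31.255.255)
Most specific is 37.0.0.0/11.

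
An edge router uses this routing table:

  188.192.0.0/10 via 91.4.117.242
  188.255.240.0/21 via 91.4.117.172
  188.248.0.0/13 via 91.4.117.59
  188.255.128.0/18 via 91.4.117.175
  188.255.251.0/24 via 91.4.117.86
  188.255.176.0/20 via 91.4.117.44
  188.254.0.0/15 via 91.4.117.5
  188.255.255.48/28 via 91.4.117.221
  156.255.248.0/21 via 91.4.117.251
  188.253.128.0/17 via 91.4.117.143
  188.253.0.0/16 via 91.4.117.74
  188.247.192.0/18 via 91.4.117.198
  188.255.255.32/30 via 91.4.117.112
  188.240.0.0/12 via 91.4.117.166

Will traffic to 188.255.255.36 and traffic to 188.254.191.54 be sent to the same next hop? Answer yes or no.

188.255.255.36: longest match 188.254.0.0/15 -> 91.4.117.5
188.254.191.54: longest match 188.254.0.0/15 -> 91.4.117.5

yes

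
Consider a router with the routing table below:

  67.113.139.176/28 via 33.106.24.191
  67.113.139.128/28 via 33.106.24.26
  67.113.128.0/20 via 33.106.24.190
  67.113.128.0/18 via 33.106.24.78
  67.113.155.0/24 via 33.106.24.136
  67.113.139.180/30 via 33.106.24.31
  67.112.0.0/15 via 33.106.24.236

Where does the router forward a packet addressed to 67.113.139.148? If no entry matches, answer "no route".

Routes whose prefix contains 67.113.139.148:
  67.112.0.0/15 (67.112.0.0 - 67.113.255.255) -> 33.106.24.236
  67.113.128.0/18 (67.113.128.0 - 67.113.191.255) -> 33.106.24.78
  67.113.128.0/20 (67.113.128.0 - 67.113.143.255) -> 33.106.24.190
More-specific entries that do NOT match:
  67.113.139.180/30 (67.113.139.180 - 67.113.139.183) does not contain 67.113.139.148
  67.113.139.176/28 (67.113.139.176 - 67.113.139.191) does not contain 67.113.139.148
  67.113.139.128/28 (67.113.139.128 - 67.113.139.143) does not contain 67.113.139.148
  67.113.155.0/24 (67.113.155.0 - 67.113.155.255) does not contain 67.113.139.148
Longest matching prefix is /20 -> next hop 33.106.24.190.

33.106.24.190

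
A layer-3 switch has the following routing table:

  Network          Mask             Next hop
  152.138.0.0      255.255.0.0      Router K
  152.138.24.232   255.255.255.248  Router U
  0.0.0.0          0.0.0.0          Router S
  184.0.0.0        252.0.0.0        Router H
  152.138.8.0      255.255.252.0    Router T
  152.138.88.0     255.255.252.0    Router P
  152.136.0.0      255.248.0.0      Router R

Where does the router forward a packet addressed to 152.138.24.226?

Routes whose prefix contains 152.138.24.226:
  0.0.0.0/0 (default, matches everything) -> Router S
  152.136.0.0/13 (152.136.0.0 - 152.143.255.255) -> Router R
  152.138.0.0/16 (152.138.0.0 - 152.138.255.255) -> Router K
More-specific entries that do NOT match:
  152.138.24.232/29 (152.138.24.232 - 152.138.24.239) does not contain 152.138.24.226
  152.138.8.0/22 (152.138.8.0 - 152.138.11.255) does not contain 152.138.24.226
  152.138.88.0/22 (152.138.88.0 - 152.138.91.255) does not contain 152.138.24.226
Longest matching prefix is /16 -> next hop Router K.

Router K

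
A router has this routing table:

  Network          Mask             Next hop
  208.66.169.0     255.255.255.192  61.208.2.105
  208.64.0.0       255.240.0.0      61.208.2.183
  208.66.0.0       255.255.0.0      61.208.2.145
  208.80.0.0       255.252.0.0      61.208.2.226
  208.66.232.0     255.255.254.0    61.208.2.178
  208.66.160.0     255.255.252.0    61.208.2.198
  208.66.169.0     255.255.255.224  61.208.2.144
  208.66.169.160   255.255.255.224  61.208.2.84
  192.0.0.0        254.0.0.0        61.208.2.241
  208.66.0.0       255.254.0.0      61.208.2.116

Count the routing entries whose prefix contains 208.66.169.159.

Prefixes containing 208.66.169.159:
  208.64.0.0/12 (208.64.0.0 - 208.79.255.255)
  208.66.0.0/15 (208.66.0.0 - 208.67.255.255)
  208.66.0.0/16 (208.66.0.0 - 208.66.255.255)
Total matching entries: 3.

3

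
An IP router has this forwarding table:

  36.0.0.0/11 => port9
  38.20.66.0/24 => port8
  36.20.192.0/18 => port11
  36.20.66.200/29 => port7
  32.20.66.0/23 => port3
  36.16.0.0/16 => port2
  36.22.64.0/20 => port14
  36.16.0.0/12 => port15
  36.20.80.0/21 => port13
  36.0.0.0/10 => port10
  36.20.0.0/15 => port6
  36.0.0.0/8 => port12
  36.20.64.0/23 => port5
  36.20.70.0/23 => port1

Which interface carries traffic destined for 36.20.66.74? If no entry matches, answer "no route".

port6

Routes whose prefix contains 36.20.66.74:
  36.0.0.0/8 (36.0.0.0 - 36.255.255.255) -> port12
  36.0.0.0/10 (36.0.0.0 - 36.63.255.255) -> port10
  36.0.0.0/11 (36.0.0.0 - 36.31.255.255) -> port9
  36.16.0.0/12 (36.16.0.0 - 36.31.255.255) -> port15
  36.20.0.0/15 (36.20.0.0 - 36.21.255.255) -> port6
More-specific entries that do NOT match:
  36.20.66.200/29 (36.20.66.200 - 36.20.66.207) does not contain 36.20.66.74
  38.20.66.0/24 (38.20.66.0 - 38.20.66.255) does not contain 36.20.66.74
  32.20.66.0/23 (32.20.66.0 - 32.20.67.255) does not contain 36.20.66.74
  36.20.64.0/23 (36.20.64.0 - 36.20.65.255) does not contain 36.20.66.74
  36.20.70.0/23 (36.20.70.0 - 36.20.71.255) does not contain 36.20.66.74
  36.20.80.0/21 (36.20.80.0 - 36.20.87.255) does not contain 36.20.66.74
  36.22.64.0/20 (36.22.64.0 - 36.22.79.255) does not contain 36.20.66.74
  36.20.192.0/18 (36.20.192.0 - 36.20.255.255) does not contain 36.20.66.74
  36.16.0.0/16 (36.16.0.0 - 36.16.255.255) does not contain 36.20.66.74
Longest matching prefix is /15 -> interface port6.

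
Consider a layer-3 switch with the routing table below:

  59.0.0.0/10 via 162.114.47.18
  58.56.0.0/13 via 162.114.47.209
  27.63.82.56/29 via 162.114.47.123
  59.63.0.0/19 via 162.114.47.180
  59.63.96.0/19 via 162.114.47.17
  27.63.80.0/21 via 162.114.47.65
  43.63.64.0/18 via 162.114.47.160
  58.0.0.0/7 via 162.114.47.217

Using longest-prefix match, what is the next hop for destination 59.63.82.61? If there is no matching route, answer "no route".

Routes whose prefix contains 59.63.82.61:
  58.0.0.0/7 (58.0.0.0 - 59.255.255.255) -> 162.114.47.217
  59.0.0.0/10 (59.0.0.0 - 59.63.255.255) -> 162.114.47.18
More-specific entries that do NOT match:
  27.63.82.56/29 (27.63.82.56 - 27.63.82.63) does not contain 59.63.82.61
  27.63.80.0/21 (27.63.80.0 - 27.63.87.255) does not contain 59.63.82.61
  59.63.0.0/19 (59.63.0.0 - 59.63.31.255) does not contain 59.63.82.61
  59.63.96.0/19 (59.63.96.0 - 59.63.127.255) does not contain 59.63.82.61
  43.63.64.0/18 (43.63.64.0 - 43.63.127.255) does not contain 59.63.82.61
  58.56.0.0/13 (58.56.0.0 - 58.63.255.255) does not contain 59.63.82.61
Longest matching prefix is /10 -> next hop 162.114.47.18.

162.114.47.18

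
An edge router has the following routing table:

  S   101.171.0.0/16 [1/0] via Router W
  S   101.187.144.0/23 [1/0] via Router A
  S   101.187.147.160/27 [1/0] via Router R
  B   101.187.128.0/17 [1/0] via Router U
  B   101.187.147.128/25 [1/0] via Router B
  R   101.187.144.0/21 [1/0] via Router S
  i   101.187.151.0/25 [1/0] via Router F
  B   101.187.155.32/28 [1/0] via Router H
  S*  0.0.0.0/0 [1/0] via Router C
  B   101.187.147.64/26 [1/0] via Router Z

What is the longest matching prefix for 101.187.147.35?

Entries matching 101.187.147.35:
  0.0.0.0/0 (default, matches everything)
  101.187.128.0/17 (101.187.128.0 - 101.187.255.255)
  101.187.144.0/21 (101.187.144.0 - 101.187.151.255)
Most specific is 101.187.144.0/21.

101.187.144.0/21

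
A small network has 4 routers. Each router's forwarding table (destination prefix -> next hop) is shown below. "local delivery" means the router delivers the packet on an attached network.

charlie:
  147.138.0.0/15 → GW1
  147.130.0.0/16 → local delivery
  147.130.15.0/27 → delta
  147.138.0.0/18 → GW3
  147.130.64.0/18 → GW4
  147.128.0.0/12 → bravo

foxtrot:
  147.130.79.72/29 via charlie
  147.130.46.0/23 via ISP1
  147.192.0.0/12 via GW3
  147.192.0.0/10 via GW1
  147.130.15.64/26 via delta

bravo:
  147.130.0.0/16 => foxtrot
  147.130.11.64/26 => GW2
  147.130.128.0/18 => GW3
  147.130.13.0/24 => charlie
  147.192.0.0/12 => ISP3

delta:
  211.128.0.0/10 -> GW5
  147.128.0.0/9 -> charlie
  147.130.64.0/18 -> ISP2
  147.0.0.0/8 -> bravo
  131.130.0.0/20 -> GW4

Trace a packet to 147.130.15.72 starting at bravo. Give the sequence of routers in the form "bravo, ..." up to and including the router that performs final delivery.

At bravo: longest match for 147.130.15.72 is 147.130.0.0/16 -> foxtrot
At foxtrot: longest match for 147.130.15.72 is 147.130.15.64/26 -> delta
At delta: longest match for 147.130.15.72 is 147.128.0.0/9 -> charlie
At charlie: longest match for 147.130.15.72 is 147.130.0.0/16 -> local delivery

bravo, foxtrot, delta, charlie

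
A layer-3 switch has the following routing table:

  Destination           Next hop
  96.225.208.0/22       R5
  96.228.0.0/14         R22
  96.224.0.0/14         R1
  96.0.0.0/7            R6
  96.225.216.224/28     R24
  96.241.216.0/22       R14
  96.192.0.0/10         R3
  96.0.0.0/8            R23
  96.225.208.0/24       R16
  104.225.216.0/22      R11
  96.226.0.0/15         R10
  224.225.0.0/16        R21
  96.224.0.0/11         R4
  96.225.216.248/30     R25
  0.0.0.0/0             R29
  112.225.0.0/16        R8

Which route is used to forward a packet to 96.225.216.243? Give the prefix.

Entries matching 96.225.216.243:
  0.0.0.0/0 (default, matches everything)
  96.0.0.0/7 (96.0.0.0 - 97.255.255.255)
  96.0.0.0/8 (96.0.0.0 - 96.255.255.255)
  96.192.0.0/10 (96.192.0.0 - 96.255.255.255)
  96.224.0.0/11 (96.224.0.0 - 96.255.255.255)
  96.224.0.0/14 (96.224.0.0 - 96.227.255.255)
Most specific is 96.224.0.0/14.

96.224.0.0/14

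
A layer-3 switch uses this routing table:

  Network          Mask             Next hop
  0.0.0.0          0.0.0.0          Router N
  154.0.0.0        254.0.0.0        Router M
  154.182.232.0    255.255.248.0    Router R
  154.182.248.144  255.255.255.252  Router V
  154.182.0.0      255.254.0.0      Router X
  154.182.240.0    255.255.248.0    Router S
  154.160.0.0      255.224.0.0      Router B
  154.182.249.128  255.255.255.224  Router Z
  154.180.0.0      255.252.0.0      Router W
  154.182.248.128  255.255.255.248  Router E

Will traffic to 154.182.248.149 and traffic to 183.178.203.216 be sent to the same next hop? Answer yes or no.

154.182.248.149: longest match 154.182.0.0/15 -> Router X
183.178.203.216: longest match 0.0.0.0/0 -> Router N

no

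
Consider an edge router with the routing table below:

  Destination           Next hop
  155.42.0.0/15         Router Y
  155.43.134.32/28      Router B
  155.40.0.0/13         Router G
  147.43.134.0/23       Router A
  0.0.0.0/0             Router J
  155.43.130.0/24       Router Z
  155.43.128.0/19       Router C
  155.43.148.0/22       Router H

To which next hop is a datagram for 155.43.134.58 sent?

Routes whose prefix contains 155.43.134.58:
  0.0.0.0/0 (default, matches everything) -> Router J
  155.40.0.0/13 (155.40.0.0 - 155.47.255.255) -> Router G
  155.42.0.0/15 (155.42.0.0 - 155.43.255.255) -> Router Y
  155.43.128.0/19 (155.43.128.0 - 155.43.159.255) -> Router C
More-specific entries that do NOT match:
  155.43.134.32/28 (155.43.134.32 - 155.43.134.47) does not contain 155.43.134.58
  155.43.130.0/24 (155.43.130.0 - 155.43.130.255) does not contain 155.43.134.58
  147.43.134.0/23 (147.43.134.0 - 147.43.135.255) does not contain 155.43.134.58
  155.43.148.0/22 (155.43.148.0 - 155.43.151.255) does not contain 155.43.134.58
Longest matching prefix is /19 -> next hop Router C.

Router C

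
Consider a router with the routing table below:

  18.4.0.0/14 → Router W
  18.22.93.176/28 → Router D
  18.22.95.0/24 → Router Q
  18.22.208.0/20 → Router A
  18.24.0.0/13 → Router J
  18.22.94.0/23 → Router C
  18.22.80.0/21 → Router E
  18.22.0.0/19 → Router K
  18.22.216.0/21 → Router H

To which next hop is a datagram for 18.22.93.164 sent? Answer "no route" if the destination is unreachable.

no route

No entry's prefix contains 18.22.93.164; there is no default route.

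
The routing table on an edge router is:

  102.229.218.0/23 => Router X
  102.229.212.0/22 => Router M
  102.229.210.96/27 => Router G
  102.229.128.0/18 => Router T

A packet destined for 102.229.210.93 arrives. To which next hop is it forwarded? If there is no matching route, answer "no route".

No entry's prefix contains 102.229.210.93; there is no default route.

no route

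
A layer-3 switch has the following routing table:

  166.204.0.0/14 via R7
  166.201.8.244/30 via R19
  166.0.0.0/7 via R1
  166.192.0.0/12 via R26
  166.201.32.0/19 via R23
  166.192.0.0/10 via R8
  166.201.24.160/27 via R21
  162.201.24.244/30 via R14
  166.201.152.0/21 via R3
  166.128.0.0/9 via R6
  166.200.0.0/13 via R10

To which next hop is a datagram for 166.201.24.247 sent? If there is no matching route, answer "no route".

Routes whose prefix contains 166.201.24.247:
  166.0.0.0/7 (166.0.0.0 - 167.255.255.255) -> R1
  166.128.0.0/9 (166.128.0.0 - 166.255.255.255) -> R6
  166.192.0.0/10 (166.192.0.0 - 166.255.255.255) -> R8
  166.192.0.0/12 (166.192.0.0 - 166.207.255.255) -> R26
  166.200.0.0/13 (166.200.0.0 - 166.207.255.255) -> R10
More-specific entries that do NOT match:
  166.201.8.244/30 (166.201.8.244 - 166.201.8.247) does not contain 166.201.24.247
  162.201.24.244/30 (162.201.24.244 - 162.201.24.247) does not contain 166.201.24.247
  166.201.24.160/27 (166.201.24.160 - 166.201.24.191) does not contain 166.201.24.247
  166.201.152.0/21 (166.201.152.0 - 166.201.159.255) does not contain 166.201.24.247
  166.201.32.0/19 (166.201.32.0 - 166.201.63.255) does not contain 166.201.24.247
  166.204.0.0/14 (166.204.0.0 - 166.207.255.255) does not contain 166.201.24.247
Longest matching prefix is /13 -> next hop R10.

R10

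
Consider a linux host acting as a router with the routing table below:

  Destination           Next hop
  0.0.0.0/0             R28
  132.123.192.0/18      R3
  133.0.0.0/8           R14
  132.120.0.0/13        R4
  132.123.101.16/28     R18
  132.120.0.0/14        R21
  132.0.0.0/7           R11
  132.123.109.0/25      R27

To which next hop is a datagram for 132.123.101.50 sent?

Routes whose prefix contains 132.123.101.50:
  0.0.0.0/0 (default, matches everything) -> R28
  132.0.0.0/7 (132.0.0.0 - 133.255.255.255) -> R11
  132.120.0.0/13 (132.120.0.0 - 132.127.255.255) -> R4
  132.120.0.0/14 (132.120.0.0 - 132.123.255.255) -> R21
More-specific entries that do NOT match:
  132.123.101.16/28 (132.123.101.16 - 132.123.101.31) does not contain 132.123.101.50
  132.123.109.0/25 (132.123.109.0 - 132.123.109.127) does not contain 132.123.101.50
  132.123.192.0/18 (132.123.192.0 - 132.123.255.255) does not contain 132.123.101.50
Longest matching prefix is /14 -> next hop R21.

R21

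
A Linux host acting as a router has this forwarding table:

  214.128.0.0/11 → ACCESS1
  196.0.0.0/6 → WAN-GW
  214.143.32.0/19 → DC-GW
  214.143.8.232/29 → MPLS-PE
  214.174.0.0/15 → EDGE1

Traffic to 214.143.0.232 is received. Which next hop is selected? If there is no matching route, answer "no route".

Routes whose prefix contains 214.143.0.232:
  214.128.0.0/11 (214.128.0.0 - 214.159.255.255) -> ACCESS1
More-specific entries that do NOT match:
  214.143.8.232/29 (214.143.8.232 - 214.143.8.239) does not contain 214.143.0.232
  214.143.32.0/19 (214.143.32.0 - 214.143.63.255) does not contain 214.143.0.232
  214.174.0.0/15 (214.174.0.0 - 214.175.255.255) does not contain 214.143.0.232
Longest matching prefix is /11 -> next hop ACCESS1.

ACCESS1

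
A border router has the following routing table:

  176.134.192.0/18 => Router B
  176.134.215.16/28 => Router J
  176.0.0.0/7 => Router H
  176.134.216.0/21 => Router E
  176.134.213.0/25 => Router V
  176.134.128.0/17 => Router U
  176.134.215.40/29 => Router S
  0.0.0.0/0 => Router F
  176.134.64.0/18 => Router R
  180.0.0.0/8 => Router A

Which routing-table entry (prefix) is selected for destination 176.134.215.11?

Entries matching 176.134.215.11:
  0.0.0.0/0 (default, matches everything)
  176.0.0.0/7 (176.0.0.0 - 177.255.255.255)
  176.134.128.0/17 (176.134.128.0 - 176.134.255.255)
  176.134.192.0/18 (176.134.192.0 - 176.134.255.255)
Most specific is 176.134.192.0/18.

176.134.192.0/18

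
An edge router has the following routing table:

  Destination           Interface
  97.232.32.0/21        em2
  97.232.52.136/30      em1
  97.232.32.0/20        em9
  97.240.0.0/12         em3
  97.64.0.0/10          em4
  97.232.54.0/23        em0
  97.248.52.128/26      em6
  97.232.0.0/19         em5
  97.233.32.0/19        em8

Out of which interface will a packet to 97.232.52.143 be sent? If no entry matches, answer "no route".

no route

No entry's prefix contains 97.232.52.143; there is no default route.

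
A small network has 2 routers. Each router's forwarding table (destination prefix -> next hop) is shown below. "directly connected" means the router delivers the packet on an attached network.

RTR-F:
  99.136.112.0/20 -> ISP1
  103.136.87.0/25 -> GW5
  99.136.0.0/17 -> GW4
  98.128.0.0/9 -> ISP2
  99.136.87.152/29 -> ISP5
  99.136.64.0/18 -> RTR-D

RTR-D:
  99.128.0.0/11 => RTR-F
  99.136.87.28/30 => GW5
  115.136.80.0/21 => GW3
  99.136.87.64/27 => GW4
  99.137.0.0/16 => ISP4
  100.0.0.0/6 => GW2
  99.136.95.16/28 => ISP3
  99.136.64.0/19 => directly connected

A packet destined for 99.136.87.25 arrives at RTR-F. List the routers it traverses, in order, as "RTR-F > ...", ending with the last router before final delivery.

At RTR-F: longest match for 99.136.87.25 is 99.136.64.0/18 -> RTR-D
At RTR-D: longest match for 99.136.87.25 is 99.136.64.0/19 -> directly connected

RTR-F > RTR-D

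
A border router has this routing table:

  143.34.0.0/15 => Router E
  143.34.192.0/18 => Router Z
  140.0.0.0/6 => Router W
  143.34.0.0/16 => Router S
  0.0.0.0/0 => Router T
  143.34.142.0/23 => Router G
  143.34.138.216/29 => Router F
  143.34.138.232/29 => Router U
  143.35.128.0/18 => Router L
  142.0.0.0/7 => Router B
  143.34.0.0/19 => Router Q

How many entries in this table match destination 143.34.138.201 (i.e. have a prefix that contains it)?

5

Prefixes containing 143.34.138.201:
  0.0.0.0/0 (default, matches everything)
  140.0.0.0/6 (140.0.0.0 - 143.255.255.255)
  142.0.0.0/7 (142.0.0.0 - 143.255.255.255)
  143.34.0.0/15 (143.34.0.0 - 143.35.255.255)
  143.34.0.0/16 (143.34.0.0 - 143.34.255.255)
Total matching entries: 5.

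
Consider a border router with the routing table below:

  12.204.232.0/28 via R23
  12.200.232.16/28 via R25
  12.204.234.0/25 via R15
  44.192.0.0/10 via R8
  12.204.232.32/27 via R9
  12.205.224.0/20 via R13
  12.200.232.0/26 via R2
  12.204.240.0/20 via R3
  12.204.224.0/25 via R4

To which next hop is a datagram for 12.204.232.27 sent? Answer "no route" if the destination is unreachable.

no route

No entry's prefix contains 12.204.232.27; there is no default route.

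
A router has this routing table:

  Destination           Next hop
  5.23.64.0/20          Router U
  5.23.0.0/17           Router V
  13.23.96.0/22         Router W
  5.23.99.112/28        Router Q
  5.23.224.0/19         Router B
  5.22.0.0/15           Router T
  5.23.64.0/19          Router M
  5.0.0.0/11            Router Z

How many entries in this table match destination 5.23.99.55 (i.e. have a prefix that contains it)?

Prefixes containing 5.23.99.55:
  5.0.0.0/11 (5.0.0.0 - 5.31.255.255)
  5.22.0.0/15 (5.22.0.0 - 5.23.255.255)
  5.23.0.0/17 (5.23.0.0 - 5.23.127.255)
Total matching entries: 3.

3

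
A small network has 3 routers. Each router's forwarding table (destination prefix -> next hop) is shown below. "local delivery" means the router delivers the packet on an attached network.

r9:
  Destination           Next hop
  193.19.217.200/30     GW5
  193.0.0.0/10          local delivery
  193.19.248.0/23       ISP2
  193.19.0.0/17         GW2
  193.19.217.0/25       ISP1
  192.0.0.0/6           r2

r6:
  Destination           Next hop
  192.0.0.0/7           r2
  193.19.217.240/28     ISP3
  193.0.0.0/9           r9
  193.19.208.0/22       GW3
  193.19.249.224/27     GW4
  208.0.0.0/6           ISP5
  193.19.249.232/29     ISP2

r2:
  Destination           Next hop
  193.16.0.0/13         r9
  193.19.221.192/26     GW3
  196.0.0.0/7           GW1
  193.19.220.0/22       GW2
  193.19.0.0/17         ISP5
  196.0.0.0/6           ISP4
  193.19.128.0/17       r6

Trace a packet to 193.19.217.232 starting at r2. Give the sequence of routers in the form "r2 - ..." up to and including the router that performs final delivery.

At r2: longest match for 193.19.217.232 is 193.19.128.0/17 -> r6
At r6: longest match for 193.19.217.232 is 193.0.0.0/9 -> r9
At r9: longest match for 193.19.217.232 is 193.0.0.0/10 -> local delivery

r2 - r6 - r9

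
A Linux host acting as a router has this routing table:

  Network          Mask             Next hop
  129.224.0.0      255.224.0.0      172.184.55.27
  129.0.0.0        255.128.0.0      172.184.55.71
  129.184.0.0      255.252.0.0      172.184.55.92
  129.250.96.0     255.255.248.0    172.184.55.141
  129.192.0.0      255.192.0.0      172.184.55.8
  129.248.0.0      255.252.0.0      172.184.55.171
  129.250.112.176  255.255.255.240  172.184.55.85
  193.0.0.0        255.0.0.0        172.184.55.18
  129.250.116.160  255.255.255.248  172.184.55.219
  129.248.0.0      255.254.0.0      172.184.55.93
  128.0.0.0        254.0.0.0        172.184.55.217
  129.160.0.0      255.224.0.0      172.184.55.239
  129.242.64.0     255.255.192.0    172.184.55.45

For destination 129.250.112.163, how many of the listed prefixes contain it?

Prefixes containing 129.250.112.163:
  128.0.0.0/7 (128.0.0.0 - 129.255.255.255)
  129.192.0.0/10 (129.192.0.0 - 129.255.255.255)
  129.224.0.0/11 (129.224.0.0 - 129.255.255.255)
  129.248.0.0/14 (129.248.0.0 - 129.251.255.255)
Total matching entries: 4.

4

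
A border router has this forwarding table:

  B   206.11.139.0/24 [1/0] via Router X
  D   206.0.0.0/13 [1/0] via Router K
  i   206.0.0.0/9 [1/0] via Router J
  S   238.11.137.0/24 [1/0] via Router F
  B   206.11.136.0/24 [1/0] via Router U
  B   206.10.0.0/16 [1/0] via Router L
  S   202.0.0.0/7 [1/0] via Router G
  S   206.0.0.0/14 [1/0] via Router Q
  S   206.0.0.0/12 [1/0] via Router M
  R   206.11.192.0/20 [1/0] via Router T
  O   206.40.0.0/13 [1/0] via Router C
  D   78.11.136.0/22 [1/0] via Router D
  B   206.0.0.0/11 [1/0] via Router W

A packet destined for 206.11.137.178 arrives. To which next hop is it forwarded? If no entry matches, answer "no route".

Router M

Routes whose prefix contains 206.11.137.178:
  206.0.0.0/9 (206.0.0.0 - 206.127.255.255) -> Router J
  206.0.0.0/11 (206.0.0.0 - 206.31.255.255) -> Router W
  206.0.0.0/12 (206.0.0.0 - 206.15.255.255) -> Router M
More-specific entries that do NOT match:
  206.11.139.0/24 (206.11.139.0 - 206.11.139.255) does not contain 206.11.137.178
  238.11.137.0/24 (238.11.137.0 - 238.11.137.255) does not contain 206.11.137.178
  206.11.136.0/24 (206.11.136.0 - 206.11.136.255) does not contain 206.11.137.178
  78.11.136.0/22 (78.11.136.0 - 78.11.139.255) does not contain 206.11.137.178
  206.11.192.0/20 (206.11.192.0 - 206.11.207.255) does not contain 206.11.137.178
  206.10.0.0/16 (206.10.0.0 - 206.10.255.255) does not contain 206.11.137.178
  206.0.0.0/14 (206.0.0.0 - 206.3.255.255) does not contain 206.11.137.178
  206.0.0.0/13 (206.0.0.0 - 206.7.255.255) does not contain 206.11.137.178
  206.40.0.0/13 (206.40.0.0 - 206.47.255.255) does not contain 206.11.137.178
Longest matching prefix is /12 -> next hop Router M.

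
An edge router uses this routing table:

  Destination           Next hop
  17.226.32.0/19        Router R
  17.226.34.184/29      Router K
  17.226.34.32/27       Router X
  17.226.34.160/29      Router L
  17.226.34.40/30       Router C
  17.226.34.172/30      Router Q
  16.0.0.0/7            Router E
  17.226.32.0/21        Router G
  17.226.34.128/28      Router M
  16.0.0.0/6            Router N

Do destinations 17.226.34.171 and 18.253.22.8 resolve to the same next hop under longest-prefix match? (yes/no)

17.226.34.171: longest match 17.226.32.0/21 -> Router G
18.253.22.8: longest match 16.0.0.0/6 -> Router N

no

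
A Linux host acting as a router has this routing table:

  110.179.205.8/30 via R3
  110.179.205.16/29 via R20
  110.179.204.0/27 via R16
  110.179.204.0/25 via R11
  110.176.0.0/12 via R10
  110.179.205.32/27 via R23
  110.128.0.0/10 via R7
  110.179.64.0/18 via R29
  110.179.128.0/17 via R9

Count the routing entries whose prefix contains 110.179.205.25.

3

Prefixes containing 110.179.205.25:
  110.128.0.0/10 (110.128.0.0 - 110.191.255.255)
  110.176.0.0/12 (110.176.0.0 - 110.191.255.255)
  110.179.128.0/17 (110.179.128.0 - 110.179.255.255)
Total matching entries: 3.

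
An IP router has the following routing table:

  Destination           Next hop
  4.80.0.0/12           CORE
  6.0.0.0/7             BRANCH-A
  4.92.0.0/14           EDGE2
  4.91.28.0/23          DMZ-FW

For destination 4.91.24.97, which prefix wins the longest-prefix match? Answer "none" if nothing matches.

Entries matching 4.91.24.97:
  4.80.0.0/12 (4.80.0.0 - 4.95.255.255)
Most specific is 4.80.0.0/12.

4.80.0.0/12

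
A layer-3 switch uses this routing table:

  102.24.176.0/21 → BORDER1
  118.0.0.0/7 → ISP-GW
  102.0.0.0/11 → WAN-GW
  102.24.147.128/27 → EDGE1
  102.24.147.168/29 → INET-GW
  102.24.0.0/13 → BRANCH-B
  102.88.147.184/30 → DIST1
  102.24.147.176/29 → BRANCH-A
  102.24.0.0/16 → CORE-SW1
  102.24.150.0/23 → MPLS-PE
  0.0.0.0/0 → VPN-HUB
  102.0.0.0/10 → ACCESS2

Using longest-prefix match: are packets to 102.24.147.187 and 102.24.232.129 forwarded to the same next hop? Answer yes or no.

yes

102.24.147.187: longest match 102.24.0.0/16 -> CORE-SW1
102.24.232.129: longest match 102.24.0.0/16 -> CORE-SW1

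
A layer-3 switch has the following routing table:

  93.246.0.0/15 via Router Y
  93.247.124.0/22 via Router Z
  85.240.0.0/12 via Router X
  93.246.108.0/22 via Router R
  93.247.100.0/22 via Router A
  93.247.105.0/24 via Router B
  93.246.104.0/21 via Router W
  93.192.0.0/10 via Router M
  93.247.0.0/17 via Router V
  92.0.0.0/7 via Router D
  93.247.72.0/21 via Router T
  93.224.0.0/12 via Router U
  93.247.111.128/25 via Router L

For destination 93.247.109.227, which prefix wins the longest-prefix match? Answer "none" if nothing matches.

Entries matching 93.247.109.227:
  92.0.0.0/7 (92.0.0.0 - 93.255.255.255)
  93.192.0.0/10 (93.192.0.0 - 93.255.255.255)
  93.246.0.0/15 (93.246.0.0 - 93.247.255.255)
  93.247.0.0/17 (93.247.0.0 - 93.247.127.255)
Most specific is 93.247.0.0/17.

93.247.0.0/17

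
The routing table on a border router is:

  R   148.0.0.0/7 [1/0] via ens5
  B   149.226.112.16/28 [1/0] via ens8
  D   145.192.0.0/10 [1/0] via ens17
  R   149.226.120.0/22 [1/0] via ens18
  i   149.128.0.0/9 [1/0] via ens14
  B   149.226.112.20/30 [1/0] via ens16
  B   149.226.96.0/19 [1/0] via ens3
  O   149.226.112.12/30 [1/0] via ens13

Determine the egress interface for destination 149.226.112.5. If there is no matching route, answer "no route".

Routes whose prefix contains 149.226.112.5:
  148.0.0.0/7 (148.0.0.0 - 149.255.255.255) -> ens5
  149.128.0.0/9 (149.128.0.0 - 149.255.255.255) -> ens14
  149.226.96.0/19 (149.226.96.0 - 149.226.127.255) -> ens3
More-specific entries that do NOT match:
  149.226.112.20/30 (149.226.112.20 - 149.226.112.23) does not contain 149.226.112.5
  149.226.112.12/30 (149.226.112.12 - 149.226.112.15) does not contain 149.226.112.5
  149.226.112.16/28 (149.226.112.16 - 149.226.112.31) does not contain 149.226.112.5
  149.226.120.0/22 (149.226.120.0 - 149.226.123.255) does not contain 149.226.112.5
Longest matching prefix is /19 -> interface ens3.

ens3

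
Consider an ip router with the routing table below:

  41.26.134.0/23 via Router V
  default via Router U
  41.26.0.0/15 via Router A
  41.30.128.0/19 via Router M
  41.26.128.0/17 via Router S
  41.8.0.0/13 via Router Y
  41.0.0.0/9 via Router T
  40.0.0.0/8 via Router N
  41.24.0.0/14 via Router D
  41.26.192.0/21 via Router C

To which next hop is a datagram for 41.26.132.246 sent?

Router S

Routes whose prefix contains 41.26.132.246:
  0.0.0.0/0 (default, matches everything) -> Router U
  41.0.0.0/9 (41.0.0.0 - 41.127.255.255) -> Router T
  41.24.0.0/14 (41.24.0.0 - 41.27.255.255) -> Router D
  41.26.0.0/15 (41.26.0.0 - 41.27.255.255) -> Router A
  41.26.128.0/17 (41.26.128.0 - 41.26.255.255) -> Router S
More-specific entries that do NOT match:
  41.26.134.0/23 (41.26.134.0 - 41.26.135.255) does not contain 41.26.132.246
  41.26.192.0/21 (41.26.192.0 - 41.26.199.255) does not contain 41.26.132.246
  41.30.128.0/19 (41.30.128.0 - 41.30.159.255) does not contain 41.26.132.246
Longest matching prefix is /17 -> next hop Router S.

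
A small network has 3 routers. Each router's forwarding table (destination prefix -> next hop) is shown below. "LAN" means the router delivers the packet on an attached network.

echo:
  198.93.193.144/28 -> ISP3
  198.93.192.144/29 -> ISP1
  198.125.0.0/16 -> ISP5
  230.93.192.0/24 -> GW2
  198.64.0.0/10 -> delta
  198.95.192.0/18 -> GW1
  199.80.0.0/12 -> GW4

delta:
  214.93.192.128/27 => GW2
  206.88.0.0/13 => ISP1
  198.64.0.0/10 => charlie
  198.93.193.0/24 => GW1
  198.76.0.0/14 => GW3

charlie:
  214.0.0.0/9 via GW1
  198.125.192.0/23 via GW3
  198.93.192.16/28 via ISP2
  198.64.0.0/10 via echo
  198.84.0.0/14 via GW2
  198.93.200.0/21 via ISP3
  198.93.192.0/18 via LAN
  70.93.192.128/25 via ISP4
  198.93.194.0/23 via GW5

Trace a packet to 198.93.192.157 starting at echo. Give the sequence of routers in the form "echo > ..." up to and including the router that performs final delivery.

At echo: longest match for 198.93.192.157 is 198.64.0.0/10 -> delta
At delta: longest match for 198.93.192.157 is 198.64.0.0/10 -> charlie
At charlie: longest match for 198.93.192.157 is 198.93.192.0/18 -> LAN

echo > delta > charlie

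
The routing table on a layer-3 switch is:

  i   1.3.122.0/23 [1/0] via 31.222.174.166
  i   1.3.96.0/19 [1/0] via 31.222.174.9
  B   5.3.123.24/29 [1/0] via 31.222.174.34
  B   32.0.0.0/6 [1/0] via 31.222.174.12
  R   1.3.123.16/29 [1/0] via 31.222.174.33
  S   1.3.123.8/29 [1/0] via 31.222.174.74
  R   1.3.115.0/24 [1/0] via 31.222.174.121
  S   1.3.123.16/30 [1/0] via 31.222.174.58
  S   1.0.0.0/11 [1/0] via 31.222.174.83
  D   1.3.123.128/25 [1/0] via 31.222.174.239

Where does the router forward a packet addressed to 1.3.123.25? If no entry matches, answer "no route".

Routes whose prefix contains 1.3.123.25:
  1.0.0.0/11 (1.0.0.0 - 1.31.255.255) -> 31.222.174.83
  1.3.96.0/19 (1.3.96.0 - 1.3.127.255) -> 31.222.174.9
  1.3.122.0/23 (1.3.122.0 - 1.3.123.255) -> 31.222.174.166
More-specific entries that do NOT match:
  1.3.123.16/30 (1.3.123.16 - 1.3.123.19) does not contain 1.3.123.25
  5.3.123.24/29 (5.3.123.24 - 5.3.123.31) does not contain 1.3.123.25
  1.3.123.16/29 (1.3.123.16 - 1.3.123.23) does not contain 1.3.123.25
  1.3.123.8/29 (1.3.123.8 - 1.3.123.15) does not contain 1.3.123.25
  1.3.123.128/25 (1.3.123.128 - 1.3.123.255) does not contain 1.3.123.25
  1.3.115.0/24 (1.3.115.0 - 1.3.115.255) does not contain 1.3.123.25
Longest matching prefix is /23 -> next hop 31.222.174.166.

31.222.174.166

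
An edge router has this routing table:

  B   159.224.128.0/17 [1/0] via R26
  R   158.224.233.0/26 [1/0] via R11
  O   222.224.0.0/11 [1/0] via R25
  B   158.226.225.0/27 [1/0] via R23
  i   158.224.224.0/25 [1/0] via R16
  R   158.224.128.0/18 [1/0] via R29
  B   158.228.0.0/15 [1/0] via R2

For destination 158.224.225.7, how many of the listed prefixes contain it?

0

No listed prefix contains 158.224.225.7.
Total matching entries: 0.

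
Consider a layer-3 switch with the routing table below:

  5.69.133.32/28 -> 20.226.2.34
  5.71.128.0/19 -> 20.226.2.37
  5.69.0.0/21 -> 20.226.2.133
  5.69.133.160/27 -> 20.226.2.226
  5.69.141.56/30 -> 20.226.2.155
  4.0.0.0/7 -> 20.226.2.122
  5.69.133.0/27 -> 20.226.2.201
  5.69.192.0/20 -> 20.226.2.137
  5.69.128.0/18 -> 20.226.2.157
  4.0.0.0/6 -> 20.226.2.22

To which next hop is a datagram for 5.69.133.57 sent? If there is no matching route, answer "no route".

Routes whose prefix contains 5.69.133.57:
  4.0.0.0/6 (4.0.0.0 - 7.255.255.255) -> 20.226.2.22
  4.0.0.0/7 (4.0.0.0 - 5.255.255.255) -> 20.226.2.122
  5.69.128.0/18 (5.69.128.0 - 5.69.191.255) -> 20.226.2.157
More-specific entries that do NOT match:
  5.69.141.56/30 (5.69.141.56 - 5.69.141.59) does not contain 5.69.133.57
  5.69.133.32/28 (5.69.133.32 - 5.69.133.47) does not contain 5.69.133.57
  5.69.133.160/27 (5.69.133.160 - 5.69.133.191) does not contain 5.69.133.57
  5.69.133.0/27 (5.69.133.0 - 5.69.133.31) does not contain 5.69.133.57
  5.69.0.0/21 (5.69.0.0 - 5.69.7.255) does not contain 5.69.133.57
  5.69.192.0/20 (5.69.192.0 - 5.69.207.255) does not contain 5.69.133.57
  5.71.128.0/19 (5.71.128.0 - 5.71.159.255) does not contain 5.69.133.57
Longest matching prefix is /18 -> next hop 20.226.2.157.

20.226.2.157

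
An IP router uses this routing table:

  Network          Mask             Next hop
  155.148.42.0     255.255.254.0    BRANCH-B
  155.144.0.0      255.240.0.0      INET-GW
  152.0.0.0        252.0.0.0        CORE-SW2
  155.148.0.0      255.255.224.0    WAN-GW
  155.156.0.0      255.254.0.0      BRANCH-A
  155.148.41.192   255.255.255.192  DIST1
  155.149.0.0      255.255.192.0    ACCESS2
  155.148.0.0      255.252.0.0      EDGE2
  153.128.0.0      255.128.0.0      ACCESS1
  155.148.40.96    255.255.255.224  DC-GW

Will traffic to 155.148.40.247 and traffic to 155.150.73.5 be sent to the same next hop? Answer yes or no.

155.148.40.247: longest match 155.148.0.0/14 -> EDGE2
155.150.73.5: longest match 155.148.0.0/14 -> EDGE2

yes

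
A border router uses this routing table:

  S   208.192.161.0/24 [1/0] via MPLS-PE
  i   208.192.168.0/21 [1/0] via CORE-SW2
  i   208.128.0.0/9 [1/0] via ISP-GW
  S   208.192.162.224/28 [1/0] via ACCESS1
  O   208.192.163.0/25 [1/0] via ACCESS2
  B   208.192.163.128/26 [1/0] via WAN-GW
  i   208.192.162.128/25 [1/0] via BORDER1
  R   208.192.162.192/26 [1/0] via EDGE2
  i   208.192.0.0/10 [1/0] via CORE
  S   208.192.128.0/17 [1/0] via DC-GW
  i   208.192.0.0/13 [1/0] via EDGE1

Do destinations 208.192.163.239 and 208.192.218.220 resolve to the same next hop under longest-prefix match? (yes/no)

yes

208.192.163.239: longest match 208.192.128.0/17 -> DC-GW
208.192.218.220: longest match 208.192.128.0/17 -> DC-GW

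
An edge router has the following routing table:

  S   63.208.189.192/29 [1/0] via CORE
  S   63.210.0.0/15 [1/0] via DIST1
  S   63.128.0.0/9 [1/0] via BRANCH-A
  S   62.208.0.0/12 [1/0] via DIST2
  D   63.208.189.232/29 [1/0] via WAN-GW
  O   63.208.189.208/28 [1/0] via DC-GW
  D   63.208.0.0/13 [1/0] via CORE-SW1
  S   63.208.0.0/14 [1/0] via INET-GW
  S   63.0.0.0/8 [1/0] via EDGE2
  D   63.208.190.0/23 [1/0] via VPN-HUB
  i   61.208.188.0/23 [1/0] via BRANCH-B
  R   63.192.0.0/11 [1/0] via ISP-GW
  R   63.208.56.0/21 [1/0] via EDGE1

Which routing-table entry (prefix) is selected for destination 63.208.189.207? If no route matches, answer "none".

63.208.0.0/14

Entries matching 63.208.189.207:
  63.0.0.0/8 (63.0.0.0 - 63.255.255.255)
  63.128.0.0/9 (63.128.0.0 - 63.255.255.255)
  63.192.0.0/11 (63.192.0.0 - 63.223.255.255)
  63.208.0.0/13 (63.208.0.0 - 63.215.255.255)
  63.208.0.0/14 (63.208.0.0 - 63.211.255.255)
Most specific is 63.208.0.0/14.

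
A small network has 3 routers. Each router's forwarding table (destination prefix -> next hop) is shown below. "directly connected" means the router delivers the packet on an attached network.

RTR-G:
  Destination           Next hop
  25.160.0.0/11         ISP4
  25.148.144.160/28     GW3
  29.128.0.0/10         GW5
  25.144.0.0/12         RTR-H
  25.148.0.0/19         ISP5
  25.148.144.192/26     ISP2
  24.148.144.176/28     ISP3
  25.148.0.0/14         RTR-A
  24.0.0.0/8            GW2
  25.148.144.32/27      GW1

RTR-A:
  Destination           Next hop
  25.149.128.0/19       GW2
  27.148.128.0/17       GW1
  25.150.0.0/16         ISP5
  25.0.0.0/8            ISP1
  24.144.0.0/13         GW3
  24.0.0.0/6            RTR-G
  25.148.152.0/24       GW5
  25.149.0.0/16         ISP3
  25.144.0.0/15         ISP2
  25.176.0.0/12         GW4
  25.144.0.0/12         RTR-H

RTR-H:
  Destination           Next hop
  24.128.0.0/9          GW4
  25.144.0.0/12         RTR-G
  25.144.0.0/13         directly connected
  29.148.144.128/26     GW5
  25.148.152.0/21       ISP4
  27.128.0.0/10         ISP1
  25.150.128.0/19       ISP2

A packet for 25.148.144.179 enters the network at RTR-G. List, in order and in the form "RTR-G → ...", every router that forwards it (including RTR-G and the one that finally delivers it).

At RTR-G: longest match for 25.148.144.179 is 25.148.0.0/14 -> RTR-A
At RTR-A: longest match for 25.148.144.179 is 25.144.0.0/12 -> RTR-H
At RTR-H: longest match for 25.148.144.179 is 25.144.0.0/13 -> directly connected

RTR-G → RTR-A → RTR-H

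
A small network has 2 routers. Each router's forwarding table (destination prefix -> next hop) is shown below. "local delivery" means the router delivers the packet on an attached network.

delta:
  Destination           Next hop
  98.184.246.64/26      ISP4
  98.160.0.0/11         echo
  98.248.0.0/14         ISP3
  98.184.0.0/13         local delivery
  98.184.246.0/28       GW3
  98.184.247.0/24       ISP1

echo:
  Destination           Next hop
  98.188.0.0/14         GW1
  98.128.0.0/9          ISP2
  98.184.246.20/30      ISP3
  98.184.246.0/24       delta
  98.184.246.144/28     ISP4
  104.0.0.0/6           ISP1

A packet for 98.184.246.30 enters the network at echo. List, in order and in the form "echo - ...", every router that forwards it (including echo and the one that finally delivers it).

echo - delta

At echo: longest match for 98.184.246.30 is 98.184.246.0/24 -> delta
At delta: longest match for 98.184.246.30 is 98.184.0.0/13 -> local delivery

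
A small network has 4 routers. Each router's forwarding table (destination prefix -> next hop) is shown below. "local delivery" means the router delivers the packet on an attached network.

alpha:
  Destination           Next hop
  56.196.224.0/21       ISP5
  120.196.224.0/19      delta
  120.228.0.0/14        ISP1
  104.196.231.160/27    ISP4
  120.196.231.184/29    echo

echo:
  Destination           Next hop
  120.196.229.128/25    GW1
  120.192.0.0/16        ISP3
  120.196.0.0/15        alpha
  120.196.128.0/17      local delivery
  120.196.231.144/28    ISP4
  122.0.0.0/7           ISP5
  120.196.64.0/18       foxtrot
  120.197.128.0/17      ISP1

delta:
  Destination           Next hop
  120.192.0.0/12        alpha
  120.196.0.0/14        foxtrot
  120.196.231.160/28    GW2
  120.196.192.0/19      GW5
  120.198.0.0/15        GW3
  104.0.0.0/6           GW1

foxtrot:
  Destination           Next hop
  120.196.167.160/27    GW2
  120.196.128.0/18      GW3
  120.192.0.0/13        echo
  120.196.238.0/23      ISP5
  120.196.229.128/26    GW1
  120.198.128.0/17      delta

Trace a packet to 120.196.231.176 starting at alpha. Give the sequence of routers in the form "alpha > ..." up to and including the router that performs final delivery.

At alpha: longest match for 120.196.231.176 is 120.196.224.0/19 -> delta
At delta: longest match for 120.196.231.176 is 120.196.0.0/14 -> foxtrot
At foxtrot: longest match for 120.196.231.176 is 120.192.0.0/13 -> echo
At echo: longest match for 120.196.231.176 is 120.196.128.0/17 -> local delivery

alpha > delta > foxtrot > echo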